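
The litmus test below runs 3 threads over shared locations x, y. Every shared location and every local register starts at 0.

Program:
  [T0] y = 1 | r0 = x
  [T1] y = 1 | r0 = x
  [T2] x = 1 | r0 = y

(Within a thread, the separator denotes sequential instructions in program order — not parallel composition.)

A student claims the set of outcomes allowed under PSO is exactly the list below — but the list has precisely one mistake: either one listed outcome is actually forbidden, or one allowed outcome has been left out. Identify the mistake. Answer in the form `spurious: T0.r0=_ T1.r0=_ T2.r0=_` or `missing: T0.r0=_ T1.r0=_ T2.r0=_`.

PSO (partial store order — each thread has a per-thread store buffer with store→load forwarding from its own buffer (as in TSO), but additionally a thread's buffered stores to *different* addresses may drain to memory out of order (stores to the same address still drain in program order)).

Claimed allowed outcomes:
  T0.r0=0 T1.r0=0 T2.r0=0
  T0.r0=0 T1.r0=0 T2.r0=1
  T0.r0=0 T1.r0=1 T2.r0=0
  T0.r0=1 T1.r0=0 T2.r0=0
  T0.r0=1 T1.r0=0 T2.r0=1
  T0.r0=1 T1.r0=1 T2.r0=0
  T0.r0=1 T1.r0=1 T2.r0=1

missing: T0.r0=0 T1.r0=1 T2.r0=1

outcome vector order: (T0.r0,T1.r0,T2.r0)
PSO (8): <0 0 0> <0 0 1> <0 1 0> <0 1 1> <1 0 0> <1 0 1> <1 1 0> <1 1 1>
PSO∖claimed = {<0 1 1>}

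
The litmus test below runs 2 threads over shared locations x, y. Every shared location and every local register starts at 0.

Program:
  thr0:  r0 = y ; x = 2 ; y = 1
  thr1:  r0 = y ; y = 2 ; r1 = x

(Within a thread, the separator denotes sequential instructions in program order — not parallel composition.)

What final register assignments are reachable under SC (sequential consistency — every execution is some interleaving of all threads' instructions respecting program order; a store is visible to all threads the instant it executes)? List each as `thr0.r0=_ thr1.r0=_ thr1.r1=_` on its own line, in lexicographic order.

outcome vector order: (thr0.r0,thr1.r0,thr1.r1)
|SC outcomes| = 5

thr0.r0=0 thr1.r0=0 thr1.r1=0
thr0.r0=0 thr1.r0=0 thr1.r1=2
thr0.r0=0 thr1.r0=1 thr1.r1=2
thr0.r0=2 thr1.r0=0 thr1.r1=0
thr0.r0=2 thr1.r0=0 thr1.r1=2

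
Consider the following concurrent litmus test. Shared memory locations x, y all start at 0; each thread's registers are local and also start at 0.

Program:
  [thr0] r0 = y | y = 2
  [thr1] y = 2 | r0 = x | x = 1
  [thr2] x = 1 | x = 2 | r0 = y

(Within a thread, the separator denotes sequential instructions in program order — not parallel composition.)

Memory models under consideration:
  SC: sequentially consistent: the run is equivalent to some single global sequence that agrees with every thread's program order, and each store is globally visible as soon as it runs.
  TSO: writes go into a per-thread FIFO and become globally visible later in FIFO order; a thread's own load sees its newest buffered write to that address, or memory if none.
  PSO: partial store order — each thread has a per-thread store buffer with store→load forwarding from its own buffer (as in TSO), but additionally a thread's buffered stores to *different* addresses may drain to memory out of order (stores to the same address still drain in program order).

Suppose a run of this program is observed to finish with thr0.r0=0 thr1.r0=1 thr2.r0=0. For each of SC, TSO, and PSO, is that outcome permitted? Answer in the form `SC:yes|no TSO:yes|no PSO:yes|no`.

outcome vector order: (thr0.r0,thr1.r0,thr2.r0)
under SC → <0 0 2>; <0 1 2>; <0 2 0>; <0 2 2>; <2 0 2>; <2 1 2>; <2 2 0>; <2 2 2>
under TSO → <0 0 0>; <0 0 2>; <0 1 0>; <0 1 2>; <0 2 0>; <0 2 2>; <2 0 0>; <2 0 2>; <2 1 0>; <2 1 2>; <2 2 0>; <2 2 2>
under PSO → <0 0 0>; <0 0 2>; <0 1 0>; <0 1 2>; <0 2 0>; <0 2 2>; <2 0 0>; <2 0 2>; <2 1 0>; <2 1 2>; <2 2 0>; <2 2 2>
target <0 1 0> ∈ {TSO,PSO}

SC:no TSO:yes PSO:yes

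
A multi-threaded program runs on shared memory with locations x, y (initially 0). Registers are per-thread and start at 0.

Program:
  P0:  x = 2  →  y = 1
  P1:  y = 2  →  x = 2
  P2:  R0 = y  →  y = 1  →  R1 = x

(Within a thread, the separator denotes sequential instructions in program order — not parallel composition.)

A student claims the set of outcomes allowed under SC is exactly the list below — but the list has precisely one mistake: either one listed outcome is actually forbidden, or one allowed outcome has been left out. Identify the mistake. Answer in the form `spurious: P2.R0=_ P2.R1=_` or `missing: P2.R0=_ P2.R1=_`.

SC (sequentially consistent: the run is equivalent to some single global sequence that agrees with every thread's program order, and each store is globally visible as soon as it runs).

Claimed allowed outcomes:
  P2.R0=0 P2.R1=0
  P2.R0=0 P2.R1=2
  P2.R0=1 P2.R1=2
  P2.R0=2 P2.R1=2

outcome vector order: (P2.R0,P2.R1)
SC: 5 outcomes — {(0,0) (0,2) (1,2) (2,0) (2,2)}
SC∖claimed = {(2,0)}

missing: P2.R0=2 P2.R1=0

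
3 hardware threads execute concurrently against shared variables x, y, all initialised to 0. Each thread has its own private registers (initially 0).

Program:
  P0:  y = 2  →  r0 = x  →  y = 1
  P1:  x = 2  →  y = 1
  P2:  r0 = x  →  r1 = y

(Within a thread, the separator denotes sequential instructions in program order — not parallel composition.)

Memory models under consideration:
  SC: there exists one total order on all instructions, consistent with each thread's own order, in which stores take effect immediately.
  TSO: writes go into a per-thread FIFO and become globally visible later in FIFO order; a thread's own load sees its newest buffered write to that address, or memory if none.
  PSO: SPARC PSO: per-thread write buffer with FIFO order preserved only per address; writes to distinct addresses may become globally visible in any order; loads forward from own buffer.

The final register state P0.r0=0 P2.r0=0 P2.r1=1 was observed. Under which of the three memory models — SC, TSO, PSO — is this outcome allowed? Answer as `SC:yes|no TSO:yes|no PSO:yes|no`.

SC:yes TSO:yes PSO:yes

outcome vector order: (P0.r0,P2.r0,P2.r1)
[SC] allowed = {000, 001, 002, 021, 022, 200, 201, 202, 220, 221, 222}
[TSO] allowed = {000, 001, 002, 020, 021, 022, 200, 201, 202, 220, 221, 222}
[PSO] allowed = {000, 001, 002, 020, 021, 022, 200, 201, 202, 220, 221, 222}
target 001 ∈ {SC,TSO,PSO}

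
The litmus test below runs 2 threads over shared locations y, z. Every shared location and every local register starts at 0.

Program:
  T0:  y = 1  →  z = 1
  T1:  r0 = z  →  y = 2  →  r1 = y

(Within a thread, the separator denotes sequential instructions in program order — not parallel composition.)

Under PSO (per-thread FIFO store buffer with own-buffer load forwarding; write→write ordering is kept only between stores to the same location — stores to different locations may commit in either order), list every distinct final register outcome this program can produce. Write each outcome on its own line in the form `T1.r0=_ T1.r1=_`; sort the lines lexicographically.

outcome vector order: (T1.r0,T1.r1)
|PSO outcomes| = 4

T1.r0=0 T1.r1=1
T1.r0=0 T1.r1=2
T1.r0=1 T1.r1=1
T1.r0=1 T1.r1=2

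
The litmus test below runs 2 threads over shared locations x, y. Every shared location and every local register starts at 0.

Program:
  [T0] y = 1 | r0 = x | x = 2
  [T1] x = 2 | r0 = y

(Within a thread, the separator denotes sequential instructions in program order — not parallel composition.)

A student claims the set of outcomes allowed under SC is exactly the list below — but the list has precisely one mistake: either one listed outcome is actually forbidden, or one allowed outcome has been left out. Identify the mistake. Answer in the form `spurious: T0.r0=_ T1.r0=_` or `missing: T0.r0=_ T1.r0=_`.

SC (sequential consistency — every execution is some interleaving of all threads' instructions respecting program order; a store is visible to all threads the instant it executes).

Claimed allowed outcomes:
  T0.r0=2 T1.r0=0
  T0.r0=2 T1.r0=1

missing: T0.r0=0 T1.r0=1

outcome vector order: (T0.r0,T1.r0)
SC: 3 outcomes — {0/1 2/0 2/1}
SC∖claimed = {0/1}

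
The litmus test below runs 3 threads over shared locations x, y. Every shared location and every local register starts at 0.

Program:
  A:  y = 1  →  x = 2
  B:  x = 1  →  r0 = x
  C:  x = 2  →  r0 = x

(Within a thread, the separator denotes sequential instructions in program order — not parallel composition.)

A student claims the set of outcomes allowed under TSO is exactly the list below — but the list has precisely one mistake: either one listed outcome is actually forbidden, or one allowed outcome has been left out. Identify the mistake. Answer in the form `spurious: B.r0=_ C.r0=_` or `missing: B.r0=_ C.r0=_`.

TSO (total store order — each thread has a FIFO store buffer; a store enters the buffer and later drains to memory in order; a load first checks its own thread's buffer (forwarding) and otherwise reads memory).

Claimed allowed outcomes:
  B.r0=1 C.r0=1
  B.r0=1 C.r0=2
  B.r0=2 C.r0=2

missing: B.r0=2 C.r0=1

outcome vector order: (B.r0,C.r0)
TSO (4): 11; 12; 21; 22
TSO∖claimed = {21}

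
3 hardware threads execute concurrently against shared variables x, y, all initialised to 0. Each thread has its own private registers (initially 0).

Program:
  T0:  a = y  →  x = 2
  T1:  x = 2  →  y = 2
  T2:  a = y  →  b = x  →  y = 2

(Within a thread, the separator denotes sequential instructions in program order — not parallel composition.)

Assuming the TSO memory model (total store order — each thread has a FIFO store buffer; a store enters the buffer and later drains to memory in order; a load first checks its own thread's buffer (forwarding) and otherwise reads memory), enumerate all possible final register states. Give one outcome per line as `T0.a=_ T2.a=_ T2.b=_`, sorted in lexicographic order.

T0.a=0 T2.a=0 T2.b=0
T0.a=0 T2.a=0 T2.b=2
T0.a=0 T2.a=2 T2.b=2
T0.a=2 T2.a=0 T2.b=0
T0.a=2 T2.a=0 T2.b=2
T0.a=2 T2.a=2 T2.b=2

outcome vector order: (T0.a,T2.a,T2.b)
|TSO outcomes| = 6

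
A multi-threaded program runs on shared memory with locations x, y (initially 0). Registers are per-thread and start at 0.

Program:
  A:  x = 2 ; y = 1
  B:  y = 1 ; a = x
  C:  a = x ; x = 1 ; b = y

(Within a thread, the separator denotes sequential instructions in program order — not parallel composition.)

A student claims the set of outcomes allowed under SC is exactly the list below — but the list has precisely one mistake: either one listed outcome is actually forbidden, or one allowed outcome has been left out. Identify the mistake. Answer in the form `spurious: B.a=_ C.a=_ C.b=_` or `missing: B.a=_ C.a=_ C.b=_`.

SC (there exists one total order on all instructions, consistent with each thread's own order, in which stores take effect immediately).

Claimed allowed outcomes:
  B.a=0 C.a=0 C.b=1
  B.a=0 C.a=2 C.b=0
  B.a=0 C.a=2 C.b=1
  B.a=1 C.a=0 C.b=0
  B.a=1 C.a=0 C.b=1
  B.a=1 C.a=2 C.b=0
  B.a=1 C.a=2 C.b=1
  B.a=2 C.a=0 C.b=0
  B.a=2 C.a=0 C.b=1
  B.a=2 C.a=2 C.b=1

spurious: B.a=0 C.a=2 C.b=0

outcome vector order: (B.a,C.a,C.b)
SC (9): (0,0,1) (0,2,1) (1,0,0) (1,0,1) (1,2,0) (1,2,1) (2,0,0) (2,0,1) (2,2,1)
claimed∖SC = {(0,2,0)}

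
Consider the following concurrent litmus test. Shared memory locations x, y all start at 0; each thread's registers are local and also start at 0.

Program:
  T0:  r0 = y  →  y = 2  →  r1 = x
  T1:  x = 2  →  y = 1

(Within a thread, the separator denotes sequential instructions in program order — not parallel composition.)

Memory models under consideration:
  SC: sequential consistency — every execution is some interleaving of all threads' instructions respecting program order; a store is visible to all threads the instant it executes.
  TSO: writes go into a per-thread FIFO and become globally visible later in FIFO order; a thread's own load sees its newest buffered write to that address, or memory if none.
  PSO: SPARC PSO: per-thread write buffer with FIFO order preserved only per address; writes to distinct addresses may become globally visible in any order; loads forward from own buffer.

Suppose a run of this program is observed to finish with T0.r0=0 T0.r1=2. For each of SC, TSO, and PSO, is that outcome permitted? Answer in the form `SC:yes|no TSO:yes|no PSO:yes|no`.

SC:yes TSO:yes PSO:yes

outcome vector order: (T0.r0,T0.r1)
under SC → (0,0) (0,2) (1,2)
under TSO → (0,0) (0,2) (1,2)
under PSO → (0,0) (0,2) (1,0) (1,2)
target (0,2) ∈ {SC,TSO,PSO}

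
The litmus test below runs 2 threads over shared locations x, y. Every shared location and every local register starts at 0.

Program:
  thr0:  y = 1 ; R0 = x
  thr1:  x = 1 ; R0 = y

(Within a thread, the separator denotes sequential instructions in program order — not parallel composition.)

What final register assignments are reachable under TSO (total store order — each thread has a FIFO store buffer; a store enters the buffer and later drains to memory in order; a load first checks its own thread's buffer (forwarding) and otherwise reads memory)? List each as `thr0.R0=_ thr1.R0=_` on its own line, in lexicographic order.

outcome vector order: (thr0.R0,thr1.R0)
|TSO outcomes| = 4

thr0.R0=0 thr1.R0=0
thr0.R0=0 thr1.R0=1
thr0.R0=1 thr1.R0=0
thr0.R0=1 thr1.R0=1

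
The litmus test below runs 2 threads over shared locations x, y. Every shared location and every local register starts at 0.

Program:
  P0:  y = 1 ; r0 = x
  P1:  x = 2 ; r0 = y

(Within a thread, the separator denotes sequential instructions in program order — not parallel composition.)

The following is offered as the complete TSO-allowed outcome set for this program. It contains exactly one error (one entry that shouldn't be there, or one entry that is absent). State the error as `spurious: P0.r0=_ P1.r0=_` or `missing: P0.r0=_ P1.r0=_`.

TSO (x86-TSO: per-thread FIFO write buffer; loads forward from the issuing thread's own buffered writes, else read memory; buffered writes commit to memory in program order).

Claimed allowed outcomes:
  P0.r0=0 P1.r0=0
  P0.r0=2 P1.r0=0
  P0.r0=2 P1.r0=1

outcome vector order: (P0.r0,P1.r0)
TSO (4): 00; 01; 20; 21
TSO∖claimed = {01}

missing: P0.r0=0 P1.r0=1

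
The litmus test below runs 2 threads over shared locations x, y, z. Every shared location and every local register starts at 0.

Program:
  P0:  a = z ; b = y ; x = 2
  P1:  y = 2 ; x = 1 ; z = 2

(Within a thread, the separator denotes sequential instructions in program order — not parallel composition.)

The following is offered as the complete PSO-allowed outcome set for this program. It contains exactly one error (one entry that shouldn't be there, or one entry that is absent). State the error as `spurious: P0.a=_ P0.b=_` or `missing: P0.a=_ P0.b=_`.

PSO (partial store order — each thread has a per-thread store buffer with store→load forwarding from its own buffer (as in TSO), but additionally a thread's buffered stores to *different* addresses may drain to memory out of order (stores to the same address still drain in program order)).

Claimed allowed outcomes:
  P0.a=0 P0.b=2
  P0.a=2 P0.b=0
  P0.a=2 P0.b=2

outcome vector order: (P0.a,P0.b)
PSO: 4 outcomes — {0/0; 0/2; 2/0; 2/2}
PSO∖claimed = {0/0}

missing: P0.a=0 P0.b=0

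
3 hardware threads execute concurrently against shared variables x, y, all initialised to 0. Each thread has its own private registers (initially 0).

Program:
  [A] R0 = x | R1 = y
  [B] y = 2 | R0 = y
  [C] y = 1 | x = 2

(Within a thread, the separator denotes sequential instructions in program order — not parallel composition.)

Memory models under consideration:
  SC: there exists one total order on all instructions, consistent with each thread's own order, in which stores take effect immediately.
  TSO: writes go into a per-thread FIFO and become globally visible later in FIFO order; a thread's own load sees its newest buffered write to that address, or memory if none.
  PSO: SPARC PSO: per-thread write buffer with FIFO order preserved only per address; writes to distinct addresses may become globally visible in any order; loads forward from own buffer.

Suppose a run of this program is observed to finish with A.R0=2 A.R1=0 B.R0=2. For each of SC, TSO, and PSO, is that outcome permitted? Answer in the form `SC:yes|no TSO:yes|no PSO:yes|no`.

outcome vector order: (A.R0,A.R1,B.R0)
under SC → (0,0,1), (0,0,2), (0,1,1), (0,1,2), (0,2,1), (0,2,2), (2,1,1), (2,1,2), (2,2,2)
under TSO → (0,0,1), (0,0,2), (0,1,1), (0,1,2), (0,2,1), (0,2,2), (2,1,1), (2,1,2), (2,2,2)
under PSO → (0,0,1), (0,0,2), (0,1,1), (0,1,2), (0,2,1), (0,2,2), (2,0,1), (2,0,2), (2,1,1), (2,1,2), (2,2,1), (2,2,2)
target (2,0,2) ∈ {PSO}

SC:no TSO:no PSO:yes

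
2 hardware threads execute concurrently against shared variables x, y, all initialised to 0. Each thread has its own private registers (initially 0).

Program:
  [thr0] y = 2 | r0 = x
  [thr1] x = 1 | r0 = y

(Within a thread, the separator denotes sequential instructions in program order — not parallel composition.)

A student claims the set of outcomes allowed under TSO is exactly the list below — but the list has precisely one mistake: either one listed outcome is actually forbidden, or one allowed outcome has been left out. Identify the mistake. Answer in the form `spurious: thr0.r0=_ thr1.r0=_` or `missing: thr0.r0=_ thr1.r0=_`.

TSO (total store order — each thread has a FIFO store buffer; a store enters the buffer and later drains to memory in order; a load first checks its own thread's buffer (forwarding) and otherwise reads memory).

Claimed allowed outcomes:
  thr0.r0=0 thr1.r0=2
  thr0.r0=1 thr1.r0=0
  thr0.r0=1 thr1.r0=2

outcome vector order: (thr0.r0,thr1.r0)
TSO (4): (0,0) (0,2) (1,0) (1,2)
TSO∖claimed = {(0,0)}

missing: thr0.r0=0 thr1.r0=0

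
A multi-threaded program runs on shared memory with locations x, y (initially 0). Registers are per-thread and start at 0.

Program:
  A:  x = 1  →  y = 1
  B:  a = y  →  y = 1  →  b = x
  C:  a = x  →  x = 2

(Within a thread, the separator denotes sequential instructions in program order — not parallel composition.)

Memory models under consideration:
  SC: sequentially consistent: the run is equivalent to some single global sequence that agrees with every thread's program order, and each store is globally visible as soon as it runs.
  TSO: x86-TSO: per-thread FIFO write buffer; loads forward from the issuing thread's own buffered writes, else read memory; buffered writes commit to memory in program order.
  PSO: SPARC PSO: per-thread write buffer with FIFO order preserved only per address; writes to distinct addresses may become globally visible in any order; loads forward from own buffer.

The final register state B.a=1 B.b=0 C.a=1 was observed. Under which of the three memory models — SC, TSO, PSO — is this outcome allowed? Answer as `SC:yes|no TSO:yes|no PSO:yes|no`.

outcome vector order: (B.a,B.b,C.a)
SC: 10 outcomes — {0/0/0 0/0/1 0/1/0 0/1/1 0/2/0 0/2/1 1/1/0 1/1/1 1/2/0 1/2/1}
TSO: 10 outcomes — {0/0/0 0/0/1 0/1/0 0/1/1 0/2/0 0/2/1 1/1/0 1/1/1 1/2/0 1/2/1}
PSO: 12 outcomes — {0/0/0 0/0/1 0/1/0 0/1/1 0/2/0 0/2/1 1/0/0 1/0/1 1/1/0 1/1/1 1/2/0 1/2/1}
target 1/0/1 ∈ {PSO}

SC:no TSO:no PSO:yes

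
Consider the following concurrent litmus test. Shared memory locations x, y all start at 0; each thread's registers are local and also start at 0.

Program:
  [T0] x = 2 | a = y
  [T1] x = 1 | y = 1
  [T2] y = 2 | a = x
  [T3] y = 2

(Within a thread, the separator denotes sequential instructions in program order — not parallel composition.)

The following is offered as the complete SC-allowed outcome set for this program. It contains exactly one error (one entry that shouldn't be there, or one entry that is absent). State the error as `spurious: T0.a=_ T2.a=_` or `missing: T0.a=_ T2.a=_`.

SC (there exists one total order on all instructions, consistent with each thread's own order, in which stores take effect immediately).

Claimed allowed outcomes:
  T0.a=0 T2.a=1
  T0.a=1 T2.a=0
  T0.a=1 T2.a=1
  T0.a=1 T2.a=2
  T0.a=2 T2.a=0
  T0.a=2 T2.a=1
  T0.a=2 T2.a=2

missing: T0.a=0 T2.a=2

outcome vector order: (T0.a,T2.a)
SC (8): 0/1; 0/2; 1/0; 1/1; 1/2; 2/0; 2/1; 2/2
SC∖claimed = {0/2}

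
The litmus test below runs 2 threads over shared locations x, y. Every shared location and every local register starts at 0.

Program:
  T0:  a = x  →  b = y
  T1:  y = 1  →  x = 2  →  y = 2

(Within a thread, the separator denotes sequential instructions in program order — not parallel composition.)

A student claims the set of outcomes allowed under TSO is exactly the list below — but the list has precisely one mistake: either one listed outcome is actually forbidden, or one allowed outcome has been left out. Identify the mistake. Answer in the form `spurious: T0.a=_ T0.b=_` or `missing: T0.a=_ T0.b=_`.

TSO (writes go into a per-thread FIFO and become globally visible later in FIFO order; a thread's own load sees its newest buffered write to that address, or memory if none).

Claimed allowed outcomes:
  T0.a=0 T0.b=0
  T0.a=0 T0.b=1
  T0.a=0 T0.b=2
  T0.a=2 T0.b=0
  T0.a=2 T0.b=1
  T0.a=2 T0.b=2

outcome vector order: (T0.a,T0.b)
under TSO → 00, 01, 02, 21, 22
claimed∖TSO = {20}

spurious: T0.a=2 T0.b=0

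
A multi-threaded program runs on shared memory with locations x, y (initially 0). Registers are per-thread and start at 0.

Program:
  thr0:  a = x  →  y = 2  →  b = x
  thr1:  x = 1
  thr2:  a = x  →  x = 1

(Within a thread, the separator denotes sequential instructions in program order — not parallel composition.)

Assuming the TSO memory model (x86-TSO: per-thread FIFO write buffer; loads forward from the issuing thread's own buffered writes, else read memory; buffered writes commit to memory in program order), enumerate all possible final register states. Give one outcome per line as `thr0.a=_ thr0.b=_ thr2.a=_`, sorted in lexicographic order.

thr0.a=0 thr0.b=0 thr2.a=0
thr0.a=0 thr0.b=0 thr2.a=1
thr0.a=0 thr0.b=1 thr2.a=0
thr0.a=0 thr0.b=1 thr2.a=1
thr0.a=1 thr0.b=1 thr2.a=0
thr0.a=1 thr0.b=1 thr2.a=1

outcome vector order: (thr0.a,thr0.b,thr2.a)
|TSO outcomes| = 6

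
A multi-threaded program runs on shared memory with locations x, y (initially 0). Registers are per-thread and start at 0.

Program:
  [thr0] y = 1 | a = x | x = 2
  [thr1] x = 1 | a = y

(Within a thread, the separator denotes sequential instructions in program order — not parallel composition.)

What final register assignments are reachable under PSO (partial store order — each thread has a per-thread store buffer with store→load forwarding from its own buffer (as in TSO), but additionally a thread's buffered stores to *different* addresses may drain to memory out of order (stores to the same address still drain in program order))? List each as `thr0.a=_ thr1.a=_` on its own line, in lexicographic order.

thr0.a=0 thr1.a=0
thr0.a=0 thr1.a=1
thr0.a=1 thr1.a=0
thr0.a=1 thr1.a=1

outcome vector order: (thr0.a,thr1.a)
|PSO outcomes| = 4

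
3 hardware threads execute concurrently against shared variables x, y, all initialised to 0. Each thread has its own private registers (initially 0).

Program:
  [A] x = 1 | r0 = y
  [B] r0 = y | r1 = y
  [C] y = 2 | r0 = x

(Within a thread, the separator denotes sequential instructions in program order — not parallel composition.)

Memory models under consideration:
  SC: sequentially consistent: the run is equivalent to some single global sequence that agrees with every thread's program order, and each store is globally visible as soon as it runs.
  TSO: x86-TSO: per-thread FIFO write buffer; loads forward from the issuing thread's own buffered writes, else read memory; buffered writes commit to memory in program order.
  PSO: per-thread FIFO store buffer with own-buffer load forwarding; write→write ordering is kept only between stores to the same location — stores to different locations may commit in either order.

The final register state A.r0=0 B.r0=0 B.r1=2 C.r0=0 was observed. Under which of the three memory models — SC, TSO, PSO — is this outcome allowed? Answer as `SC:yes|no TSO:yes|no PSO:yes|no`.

outcome vector order: (A.r0,B.r0,B.r1,C.r0)
SC: 9 outcomes — {0/0/0/1, 0/0/2/1, 0/2/2/1, 2/0/0/0, 2/0/0/1, 2/0/2/0, 2/0/2/1, 2/2/2/0, 2/2/2/1}
TSO: 12 outcomes — {0/0/0/0, 0/0/0/1, 0/0/2/0, 0/0/2/1, 0/2/2/0, 0/2/2/1, 2/0/0/0, 2/0/0/1, 2/0/2/0, 2/0/2/1, 2/2/2/0, 2/2/2/1}
PSO: 12 outcomes — {0/0/0/0, 0/0/0/1, 0/0/2/0, 0/0/2/1, 0/2/2/0, 0/2/2/1, 2/0/0/0, 2/0/0/1, 2/0/2/0, 2/0/2/1, 2/2/2/0, 2/2/2/1}
target 0/0/2/0 ∈ {TSO,PSO}

SC:no TSO:yes PSO:yes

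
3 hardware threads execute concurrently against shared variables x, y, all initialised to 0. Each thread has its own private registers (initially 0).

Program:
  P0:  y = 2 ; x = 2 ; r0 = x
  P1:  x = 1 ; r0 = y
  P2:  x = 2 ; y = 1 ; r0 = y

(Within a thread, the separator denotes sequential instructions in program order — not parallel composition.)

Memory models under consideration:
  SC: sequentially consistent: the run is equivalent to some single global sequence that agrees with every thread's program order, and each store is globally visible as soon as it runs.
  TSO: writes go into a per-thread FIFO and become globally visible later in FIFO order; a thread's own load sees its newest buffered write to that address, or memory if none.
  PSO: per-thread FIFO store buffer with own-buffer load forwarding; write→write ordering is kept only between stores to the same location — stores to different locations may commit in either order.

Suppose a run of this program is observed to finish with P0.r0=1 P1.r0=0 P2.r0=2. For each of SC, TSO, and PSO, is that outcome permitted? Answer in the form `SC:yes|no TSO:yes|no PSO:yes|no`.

outcome vector order: (P0.r0,P1.r0,P2.r0)
[SC] allowed = {(1,1,1), (1,2,1), (1,2,2), (2,0,1), (2,0,2), (2,1,1), (2,1,2), (2,2,1), (2,2,2)}
[TSO] allowed = {(1,0,1), (1,0,2), (1,1,1), (1,1,2), (1,2,1), (1,2,2), (2,0,1), (2,0,2), (2,1,1), (2,1,2), (2,2,1), (2,2,2)}
[PSO] allowed = {(1,0,1), (1,0,2), (1,1,1), (1,1,2), (1,2,1), (1,2,2), (2,0,1), (2,0,2), (2,1,1), (2,1,2), (2,2,1), (2,2,2)}
target (1,0,2) ∈ {TSO,PSO}

SC:no TSO:yes PSO:yes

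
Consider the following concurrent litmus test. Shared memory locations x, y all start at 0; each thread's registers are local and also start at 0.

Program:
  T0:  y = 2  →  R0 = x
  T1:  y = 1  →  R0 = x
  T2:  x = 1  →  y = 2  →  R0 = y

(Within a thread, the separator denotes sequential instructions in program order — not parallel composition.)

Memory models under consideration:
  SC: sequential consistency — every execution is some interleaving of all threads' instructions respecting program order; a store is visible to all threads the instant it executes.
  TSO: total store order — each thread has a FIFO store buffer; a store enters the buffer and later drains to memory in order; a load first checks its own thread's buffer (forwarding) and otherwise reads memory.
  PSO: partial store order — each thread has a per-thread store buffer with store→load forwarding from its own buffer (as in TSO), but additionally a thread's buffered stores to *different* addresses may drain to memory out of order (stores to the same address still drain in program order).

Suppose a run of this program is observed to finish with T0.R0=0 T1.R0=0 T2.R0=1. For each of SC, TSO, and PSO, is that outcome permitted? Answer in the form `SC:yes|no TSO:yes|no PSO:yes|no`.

outcome vector order: (T0.R0,T1.R0,T2.R0)
[SC] allowed = {<0 0 2>; <0 1 1>; <0 1 2>; <1 0 2>; <1 1 1>; <1 1 2>}
[TSO] allowed = {<0 0 1>; <0 0 2>; <0 1 1>; <0 1 2>; <1 0 1>; <1 0 2>; <1 1 1>; <1 1 2>}
[PSO] allowed = {<0 0 1>; <0 0 2>; <0 1 1>; <0 1 2>; <1 0 1>; <1 0 2>; <1 1 1>; <1 1 2>}
target <0 0 1> ∈ {TSO,PSO}

SC:no TSO:yes PSO:yes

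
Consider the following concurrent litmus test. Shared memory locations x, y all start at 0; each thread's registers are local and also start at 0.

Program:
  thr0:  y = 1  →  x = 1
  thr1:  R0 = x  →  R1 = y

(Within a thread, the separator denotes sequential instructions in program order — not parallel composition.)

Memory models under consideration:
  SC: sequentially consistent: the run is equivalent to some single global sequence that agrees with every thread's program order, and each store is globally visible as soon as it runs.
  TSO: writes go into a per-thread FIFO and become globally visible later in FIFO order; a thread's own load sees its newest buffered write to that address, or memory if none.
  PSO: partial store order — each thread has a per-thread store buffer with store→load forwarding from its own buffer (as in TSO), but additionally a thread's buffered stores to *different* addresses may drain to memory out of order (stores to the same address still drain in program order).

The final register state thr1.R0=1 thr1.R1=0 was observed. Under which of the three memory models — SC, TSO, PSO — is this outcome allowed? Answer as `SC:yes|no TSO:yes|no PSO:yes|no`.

outcome vector order: (thr1.R0,thr1.R1)
SC: 3 outcomes — {00; 01; 11}
TSO: 3 outcomes — {00; 01; 11}
PSO: 4 outcomes — {00; 01; 10; 11}
target 10 ∈ {PSO}

SC:no TSO:no PSO:yes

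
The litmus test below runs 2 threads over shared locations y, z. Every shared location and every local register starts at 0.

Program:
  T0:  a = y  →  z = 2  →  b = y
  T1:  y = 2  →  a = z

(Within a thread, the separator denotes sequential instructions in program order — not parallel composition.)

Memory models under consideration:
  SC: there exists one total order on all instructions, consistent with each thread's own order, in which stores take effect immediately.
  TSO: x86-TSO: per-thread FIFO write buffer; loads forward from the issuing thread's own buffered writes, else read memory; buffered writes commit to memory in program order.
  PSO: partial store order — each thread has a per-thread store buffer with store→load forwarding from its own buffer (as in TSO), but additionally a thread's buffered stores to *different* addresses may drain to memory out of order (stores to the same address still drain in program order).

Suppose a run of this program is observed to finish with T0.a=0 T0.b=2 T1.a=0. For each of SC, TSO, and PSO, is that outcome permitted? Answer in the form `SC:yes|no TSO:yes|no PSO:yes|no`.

SC:yes TSO:yes PSO:yes

outcome vector order: (T0.a,T0.b,T1.a)
under SC → 0/0/2 0/2/0 0/2/2 2/2/0 2/2/2
under TSO → 0/0/0 0/0/2 0/2/0 0/2/2 2/2/0 2/2/2
under PSO → 0/0/0 0/0/2 0/2/0 0/2/2 2/2/0 2/2/2
target 0/2/0 ∈ {SC,TSO,PSO}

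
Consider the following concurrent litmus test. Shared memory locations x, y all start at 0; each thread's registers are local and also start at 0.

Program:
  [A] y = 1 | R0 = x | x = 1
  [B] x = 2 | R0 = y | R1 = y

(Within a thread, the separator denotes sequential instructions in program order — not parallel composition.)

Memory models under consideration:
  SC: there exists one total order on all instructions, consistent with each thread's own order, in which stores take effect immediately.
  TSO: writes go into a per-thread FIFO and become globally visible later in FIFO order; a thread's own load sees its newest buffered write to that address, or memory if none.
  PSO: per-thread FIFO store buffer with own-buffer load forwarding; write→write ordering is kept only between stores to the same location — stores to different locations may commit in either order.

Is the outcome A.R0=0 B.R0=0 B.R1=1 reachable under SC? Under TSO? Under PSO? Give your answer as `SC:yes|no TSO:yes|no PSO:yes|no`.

SC:no TSO:yes PSO:yes

outcome vector order: (A.R0,B.R0,B.R1)
SC (4): (0,1,1) (2,0,0) (2,0,1) (2,1,1)
TSO (6): (0,0,0) (0,0,1) (0,1,1) (2,0,0) (2,0,1) (2,1,1)
PSO (6): (0,0,0) (0,0,1) (0,1,1) (2,0,0) (2,0,1) (2,1,1)
target (0,0,1) ∈ {TSO,PSO}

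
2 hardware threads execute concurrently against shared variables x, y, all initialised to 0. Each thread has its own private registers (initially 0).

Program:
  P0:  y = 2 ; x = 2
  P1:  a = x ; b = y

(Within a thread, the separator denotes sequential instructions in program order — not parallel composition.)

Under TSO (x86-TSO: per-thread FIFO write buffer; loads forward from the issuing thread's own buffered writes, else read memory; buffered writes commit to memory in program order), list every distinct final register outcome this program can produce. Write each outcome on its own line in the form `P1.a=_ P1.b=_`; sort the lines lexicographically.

outcome vector order: (P1.a,P1.b)
|TSO outcomes| = 3

P1.a=0 P1.b=0
P1.a=0 P1.b=2
P1.a=2 P1.b=2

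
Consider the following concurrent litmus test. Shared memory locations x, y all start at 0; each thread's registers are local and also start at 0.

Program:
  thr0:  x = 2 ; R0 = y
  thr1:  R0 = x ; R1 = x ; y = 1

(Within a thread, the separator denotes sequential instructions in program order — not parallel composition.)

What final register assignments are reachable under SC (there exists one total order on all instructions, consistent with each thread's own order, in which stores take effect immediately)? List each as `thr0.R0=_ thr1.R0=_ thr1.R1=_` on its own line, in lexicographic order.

thr0.R0=0 thr1.R0=0 thr1.R1=0
thr0.R0=0 thr1.R0=0 thr1.R1=2
thr0.R0=0 thr1.R0=2 thr1.R1=2
thr0.R0=1 thr1.R0=0 thr1.R1=0
thr0.R0=1 thr1.R0=0 thr1.R1=2
thr0.R0=1 thr1.R0=2 thr1.R1=2

outcome vector order: (thr0.R0,thr1.R0,thr1.R1)
|SC outcomes| = 6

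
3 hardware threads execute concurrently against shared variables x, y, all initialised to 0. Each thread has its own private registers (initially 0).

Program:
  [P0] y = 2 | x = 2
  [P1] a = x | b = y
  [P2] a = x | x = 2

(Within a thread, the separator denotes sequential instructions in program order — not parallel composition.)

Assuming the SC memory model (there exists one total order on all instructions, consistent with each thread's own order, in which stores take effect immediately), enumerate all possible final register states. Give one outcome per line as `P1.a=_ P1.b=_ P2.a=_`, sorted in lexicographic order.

outcome vector order: (P1.a,P1.b,P2.a)
|SC outcomes| = 7

P1.a=0 P1.b=0 P2.a=0
P1.a=0 P1.b=0 P2.a=2
P1.a=0 P1.b=2 P2.a=0
P1.a=0 P1.b=2 P2.a=2
P1.a=2 P1.b=0 P2.a=0
P1.a=2 P1.b=2 P2.a=0
P1.a=2 P1.b=2 P2.a=2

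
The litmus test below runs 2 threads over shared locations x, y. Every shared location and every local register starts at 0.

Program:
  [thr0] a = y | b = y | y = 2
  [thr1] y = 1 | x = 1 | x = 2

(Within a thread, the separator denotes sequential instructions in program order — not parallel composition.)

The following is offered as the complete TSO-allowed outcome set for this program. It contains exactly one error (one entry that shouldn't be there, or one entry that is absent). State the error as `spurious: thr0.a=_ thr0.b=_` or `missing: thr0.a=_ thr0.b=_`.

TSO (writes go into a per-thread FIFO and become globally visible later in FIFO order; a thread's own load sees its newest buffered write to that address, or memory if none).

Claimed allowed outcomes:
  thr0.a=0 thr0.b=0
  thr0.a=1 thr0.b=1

outcome vector order: (thr0.a,thr0.b)
[TSO] allowed = {00 01 11}
TSO∖claimed = {01}

missing: thr0.a=0 thr0.b=1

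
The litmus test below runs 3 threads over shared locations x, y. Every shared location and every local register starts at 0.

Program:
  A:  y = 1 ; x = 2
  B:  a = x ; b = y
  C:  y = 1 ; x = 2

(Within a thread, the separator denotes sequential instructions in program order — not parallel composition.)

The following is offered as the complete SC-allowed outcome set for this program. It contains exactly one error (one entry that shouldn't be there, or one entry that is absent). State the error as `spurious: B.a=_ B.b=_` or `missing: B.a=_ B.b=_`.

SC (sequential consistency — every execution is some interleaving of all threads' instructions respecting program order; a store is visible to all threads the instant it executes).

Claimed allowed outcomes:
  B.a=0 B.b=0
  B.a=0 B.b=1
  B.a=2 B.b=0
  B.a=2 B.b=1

outcome vector order: (B.a,B.b)
[SC] allowed = {(0,0) (0,1) (2,1)}
claimed∖SC = {(2,0)}

spurious: B.a=2 B.b=0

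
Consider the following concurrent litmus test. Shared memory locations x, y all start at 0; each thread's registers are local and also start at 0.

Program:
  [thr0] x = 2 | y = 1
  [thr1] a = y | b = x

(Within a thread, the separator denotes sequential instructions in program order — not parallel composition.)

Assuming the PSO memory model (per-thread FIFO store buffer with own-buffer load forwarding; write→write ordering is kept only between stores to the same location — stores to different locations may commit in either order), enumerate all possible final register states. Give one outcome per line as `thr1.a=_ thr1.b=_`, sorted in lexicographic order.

thr1.a=0 thr1.b=0
thr1.a=0 thr1.b=2
thr1.a=1 thr1.b=0
thr1.a=1 thr1.b=2

outcome vector order: (thr1.a,thr1.b)
|PSO outcomes| = 4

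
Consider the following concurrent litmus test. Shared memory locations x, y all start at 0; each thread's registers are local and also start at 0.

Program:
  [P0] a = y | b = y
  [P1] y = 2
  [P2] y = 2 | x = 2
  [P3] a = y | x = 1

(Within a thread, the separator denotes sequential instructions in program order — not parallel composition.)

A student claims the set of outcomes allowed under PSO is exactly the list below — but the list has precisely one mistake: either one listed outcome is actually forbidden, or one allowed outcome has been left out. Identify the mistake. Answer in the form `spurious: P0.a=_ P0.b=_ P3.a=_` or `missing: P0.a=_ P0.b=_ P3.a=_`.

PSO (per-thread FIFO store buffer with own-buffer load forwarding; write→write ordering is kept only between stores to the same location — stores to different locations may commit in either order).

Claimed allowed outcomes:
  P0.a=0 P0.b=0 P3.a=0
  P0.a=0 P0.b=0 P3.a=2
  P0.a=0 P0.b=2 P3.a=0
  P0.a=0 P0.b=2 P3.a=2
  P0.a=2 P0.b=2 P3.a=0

outcome vector order: (P0.a,P0.b,P3.a)
[PSO] allowed = {<0 0 0>, <0 0 2>, <0 2 0>, <0 2 2>, <2 2 0>, <2 2 2>}
PSO∖claimed = {<2 2 2>}

missing: P0.a=2 P0.b=2 P3.a=2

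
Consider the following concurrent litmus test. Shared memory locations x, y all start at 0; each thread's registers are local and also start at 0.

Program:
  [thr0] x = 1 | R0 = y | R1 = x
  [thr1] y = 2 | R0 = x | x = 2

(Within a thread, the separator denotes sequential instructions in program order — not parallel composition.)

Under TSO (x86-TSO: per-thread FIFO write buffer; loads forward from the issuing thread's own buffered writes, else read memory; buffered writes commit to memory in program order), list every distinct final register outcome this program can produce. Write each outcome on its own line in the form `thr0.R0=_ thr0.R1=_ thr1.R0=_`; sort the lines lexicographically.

outcome vector order: (thr0.R0,thr0.R1,thr1.R0)
|TSO outcomes| = 8

thr0.R0=0 thr0.R1=1 thr1.R0=0
thr0.R0=0 thr0.R1=1 thr1.R0=1
thr0.R0=0 thr0.R1=2 thr1.R0=0
thr0.R0=0 thr0.R1=2 thr1.R0=1
thr0.R0=2 thr0.R1=1 thr1.R0=0
thr0.R0=2 thr0.R1=1 thr1.R0=1
thr0.R0=2 thr0.R1=2 thr1.R0=0
thr0.R0=2 thr0.R1=2 thr1.R0=1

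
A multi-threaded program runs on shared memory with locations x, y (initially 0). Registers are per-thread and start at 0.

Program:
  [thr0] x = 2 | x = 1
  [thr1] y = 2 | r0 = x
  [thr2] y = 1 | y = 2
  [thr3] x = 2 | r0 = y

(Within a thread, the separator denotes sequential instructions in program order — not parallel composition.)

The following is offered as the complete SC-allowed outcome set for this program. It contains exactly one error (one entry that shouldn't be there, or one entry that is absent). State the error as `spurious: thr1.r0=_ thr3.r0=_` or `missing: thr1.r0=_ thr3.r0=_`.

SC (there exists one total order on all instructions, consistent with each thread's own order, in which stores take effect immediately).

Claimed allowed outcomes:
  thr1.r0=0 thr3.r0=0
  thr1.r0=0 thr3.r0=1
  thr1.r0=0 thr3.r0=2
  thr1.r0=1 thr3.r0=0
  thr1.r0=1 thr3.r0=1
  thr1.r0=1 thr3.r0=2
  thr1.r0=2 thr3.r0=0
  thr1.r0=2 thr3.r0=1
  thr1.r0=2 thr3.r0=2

outcome vector order: (thr1.r0,thr3.r0)
[SC] allowed = {01, 02, 10, 11, 12, 20, 21, 22}
claimed∖SC = {00}

spurious: thr1.r0=0 thr3.r0=0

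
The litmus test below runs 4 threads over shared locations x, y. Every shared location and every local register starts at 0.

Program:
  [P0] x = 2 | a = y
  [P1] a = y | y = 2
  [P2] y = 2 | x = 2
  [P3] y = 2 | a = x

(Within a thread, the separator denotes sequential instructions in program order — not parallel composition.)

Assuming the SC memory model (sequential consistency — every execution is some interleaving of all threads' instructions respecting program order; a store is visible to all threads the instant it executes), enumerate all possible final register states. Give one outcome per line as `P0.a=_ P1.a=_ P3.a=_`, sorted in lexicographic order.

outcome vector order: (P0.a,P1.a,P3.a)
|SC outcomes| = 6

P0.a=0 P1.a=0 P3.a=2
P0.a=0 P1.a=2 P3.a=2
P0.a=2 P1.a=0 P3.a=0
P0.a=2 P1.a=0 P3.a=2
P0.a=2 P1.a=2 P3.a=0
P0.a=2 P1.a=2 P3.a=2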